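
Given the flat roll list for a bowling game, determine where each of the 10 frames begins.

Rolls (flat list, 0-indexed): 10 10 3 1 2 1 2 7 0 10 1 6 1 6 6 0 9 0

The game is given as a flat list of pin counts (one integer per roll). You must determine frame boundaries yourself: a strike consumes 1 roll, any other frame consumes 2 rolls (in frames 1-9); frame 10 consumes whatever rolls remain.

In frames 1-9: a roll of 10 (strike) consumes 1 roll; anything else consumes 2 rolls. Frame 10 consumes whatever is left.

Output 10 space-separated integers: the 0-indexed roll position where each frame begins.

Frame 1 starts at roll index 0: roll=10 (strike), consumes 1 roll
Frame 2 starts at roll index 1: roll=10 (strike), consumes 1 roll
Frame 3 starts at roll index 2: rolls=3,1 (sum=4), consumes 2 rolls
Frame 4 starts at roll index 4: rolls=2,1 (sum=3), consumes 2 rolls
Frame 5 starts at roll index 6: rolls=2,7 (sum=9), consumes 2 rolls
Frame 6 starts at roll index 8: rolls=0,10 (sum=10), consumes 2 rolls
Frame 7 starts at roll index 10: rolls=1,6 (sum=7), consumes 2 rolls
Frame 8 starts at roll index 12: rolls=1,6 (sum=7), consumes 2 rolls
Frame 9 starts at roll index 14: rolls=6,0 (sum=6), consumes 2 rolls
Frame 10 starts at roll index 16: 2 remaining rolls

Answer: 0 1 2 4 6 8 10 12 14 16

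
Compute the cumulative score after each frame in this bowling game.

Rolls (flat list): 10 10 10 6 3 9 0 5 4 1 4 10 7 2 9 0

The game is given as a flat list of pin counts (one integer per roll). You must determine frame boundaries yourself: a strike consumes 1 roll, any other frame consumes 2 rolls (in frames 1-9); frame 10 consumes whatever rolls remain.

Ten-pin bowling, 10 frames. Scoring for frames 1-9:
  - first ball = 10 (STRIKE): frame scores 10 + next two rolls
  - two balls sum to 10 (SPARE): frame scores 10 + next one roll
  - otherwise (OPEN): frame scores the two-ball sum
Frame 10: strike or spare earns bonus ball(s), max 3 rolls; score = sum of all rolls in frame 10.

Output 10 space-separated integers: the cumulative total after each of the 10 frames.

Answer: 30 56 75 84 93 102 107 126 135 144

Derivation:
Frame 1: STRIKE. 10 + next two rolls (10+10) = 30. Cumulative: 30
Frame 2: STRIKE. 10 + next two rolls (10+6) = 26. Cumulative: 56
Frame 3: STRIKE. 10 + next two rolls (6+3) = 19. Cumulative: 75
Frame 4: OPEN (6+3=9). Cumulative: 84
Frame 5: OPEN (9+0=9). Cumulative: 93
Frame 6: OPEN (5+4=9). Cumulative: 102
Frame 7: OPEN (1+4=5). Cumulative: 107
Frame 8: STRIKE. 10 + next two rolls (7+2) = 19. Cumulative: 126
Frame 9: OPEN (7+2=9). Cumulative: 135
Frame 10: OPEN. Sum of all frame-10 rolls (9+0) = 9. Cumulative: 144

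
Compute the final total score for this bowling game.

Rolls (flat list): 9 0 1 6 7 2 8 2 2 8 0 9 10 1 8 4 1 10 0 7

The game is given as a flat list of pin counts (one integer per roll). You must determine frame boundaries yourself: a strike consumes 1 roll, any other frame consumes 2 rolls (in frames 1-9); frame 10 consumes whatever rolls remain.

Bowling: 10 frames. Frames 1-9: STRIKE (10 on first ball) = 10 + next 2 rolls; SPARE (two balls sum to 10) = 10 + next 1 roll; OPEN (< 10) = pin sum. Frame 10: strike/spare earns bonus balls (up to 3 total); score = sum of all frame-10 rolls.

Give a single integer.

Answer: 106

Derivation:
Frame 1: OPEN (9+0=9). Cumulative: 9
Frame 2: OPEN (1+6=7). Cumulative: 16
Frame 3: OPEN (7+2=9). Cumulative: 25
Frame 4: SPARE (8+2=10). 10 + next roll (2) = 12. Cumulative: 37
Frame 5: SPARE (2+8=10). 10 + next roll (0) = 10. Cumulative: 47
Frame 6: OPEN (0+9=9). Cumulative: 56
Frame 7: STRIKE. 10 + next two rolls (1+8) = 19. Cumulative: 75
Frame 8: OPEN (1+8=9). Cumulative: 84
Frame 9: OPEN (4+1=5). Cumulative: 89
Frame 10: STRIKE. Sum of all frame-10 rolls (10+0+7) = 17. Cumulative: 106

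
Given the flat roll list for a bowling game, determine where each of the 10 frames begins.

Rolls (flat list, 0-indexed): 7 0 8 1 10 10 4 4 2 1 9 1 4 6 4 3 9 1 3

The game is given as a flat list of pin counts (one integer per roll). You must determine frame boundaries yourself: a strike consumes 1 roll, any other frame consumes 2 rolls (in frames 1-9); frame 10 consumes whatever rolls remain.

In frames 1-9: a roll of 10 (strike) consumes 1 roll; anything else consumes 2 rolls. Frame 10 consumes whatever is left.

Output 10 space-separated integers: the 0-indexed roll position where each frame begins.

Answer: 0 2 4 5 6 8 10 12 14 16

Derivation:
Frame 1 starts at roll index 0: rolls=7,0 (sum=7), consumes 2 rolls
Frame 2 starts at roll index 2: rolls=8,1 (sum=9), consumes 2 rolls
Frame 3 starts at roll index 4: roll=10 (strike), consumes 1 roll
Frame 4 starts at roll index 5: roll=10 (strike), consumes 1 roll
Frame 5 starts at roll index 6: rolls=4,4 (sum=8), consumes 2 rolls
Frame 6 starts at roll index 8: rolls=2,1 (sum=3), consumes 2 rolls
Frame 7 starts at roll index 10: rolls=9,1 (sum=10), consumes 2 rolls
Frame 8 starts at roll index 12: rolls=4,6 (sum=10), consumes 2 rolls
Frame 9 starts at roll index 14: rolls=4,3 (sum=7), consumes 2 rolls
Frame 10 starts at roll index 16: 3 remaining rolls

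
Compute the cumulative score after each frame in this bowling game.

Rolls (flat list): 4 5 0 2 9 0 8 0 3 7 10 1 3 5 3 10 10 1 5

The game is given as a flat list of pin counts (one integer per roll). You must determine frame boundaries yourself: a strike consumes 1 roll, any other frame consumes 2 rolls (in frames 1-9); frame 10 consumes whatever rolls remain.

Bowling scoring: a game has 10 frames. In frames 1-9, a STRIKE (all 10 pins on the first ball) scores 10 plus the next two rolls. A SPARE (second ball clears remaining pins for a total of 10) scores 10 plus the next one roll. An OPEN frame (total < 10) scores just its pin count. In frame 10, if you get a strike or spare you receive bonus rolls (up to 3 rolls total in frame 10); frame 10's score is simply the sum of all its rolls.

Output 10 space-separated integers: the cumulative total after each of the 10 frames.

Answer: 9 11 20 28 48 62 66 74 95 111

Derivation:
Frame 1: OPEN (4+5=9). Cumulative: 9
Frame 2: OPEN (0+2=2). Cumulative: 11
Frame 3: OPEN (9+0=9). Cumulative: 20
Frame 4: OPEN (8+0=8). Cumulative: 28
Frame 5: SPARE (3+7=10). 10 + next roll (10) = 20. Cumulative: 48
Frame 6: STRIKE. 10 + next two rolls (1+3) = 14. Cumulative: 62
Frame 7: OPEN (1+3=4). Cumulative: 66
Frame 8: OPEN (5+3=8). Cumulative: 74
Frame 9: STRIKE. 10 + next two rolls (10+1) = 21. Cumulative: 95
Frame 10: STRIKE. Sum of all frame-10 rolls (10+1+5) = 16. Cumulative: 111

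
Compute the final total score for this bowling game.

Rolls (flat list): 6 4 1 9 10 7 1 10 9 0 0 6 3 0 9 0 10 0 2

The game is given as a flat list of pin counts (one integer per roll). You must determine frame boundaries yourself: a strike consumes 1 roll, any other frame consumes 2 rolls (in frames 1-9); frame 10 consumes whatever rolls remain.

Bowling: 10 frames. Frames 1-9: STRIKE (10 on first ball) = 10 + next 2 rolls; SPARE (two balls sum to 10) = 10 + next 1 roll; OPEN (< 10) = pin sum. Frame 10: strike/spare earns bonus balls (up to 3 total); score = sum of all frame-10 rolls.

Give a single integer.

Answer: 115

Derivation:
Frame 1: SPARE (6+4=10). 10 + next roll (1) = 11. Cumulative: 11
Frame 2: SPARE (1+9=10). 10 + next roll (10) = 20. Cumulative: 31
Frame 3: STRIKE. 10 + next two rolls (7+1) = 18. Cumulative: 49
Frame 4: OPEN (7+1=8). Cumulative: 57
Frame 5: STRIKE. 10 + next two rolls (9+0) = 19. Cumulative: 76
Frame 6: OPEN (9+0=9). Cumulative: 85
Frame 7: OPEN (0+6=6). Cumulative: 91
Frame 8: OPEN (3+0=3). Cumulative: 94
Frame 9: OPEN (9+0=9). Cumulative: 103
Frame 10: STRIKE. Sum of all frame-10 rolls (10+0+2) = 12. Cumulative: 115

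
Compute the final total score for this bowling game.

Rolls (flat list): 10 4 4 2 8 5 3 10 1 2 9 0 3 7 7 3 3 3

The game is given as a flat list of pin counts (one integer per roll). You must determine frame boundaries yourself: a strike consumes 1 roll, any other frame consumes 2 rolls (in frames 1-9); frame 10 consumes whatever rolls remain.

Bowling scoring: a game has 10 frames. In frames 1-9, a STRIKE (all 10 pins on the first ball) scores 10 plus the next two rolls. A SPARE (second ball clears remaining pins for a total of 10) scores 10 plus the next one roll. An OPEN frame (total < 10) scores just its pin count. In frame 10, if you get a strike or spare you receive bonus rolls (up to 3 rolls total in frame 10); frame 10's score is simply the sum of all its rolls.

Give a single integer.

Frame 1: STRIKE. 10 + next two rolls (4+4) = 18. Cumulative: 18
Frame 2: OPEN (4+4=8). Cumulative: 26
Frame 3: SPARE (2+8=10). 10 + next roll (5) = 15. Cumulative: 41
Frame 4: OPEN (5+3=8). Cumulative: 49
Frame 5: STRIKE. 10 + next two rolls (1+2) = 13. Cumulative: 62
Frame 6: OPEN (1+2=3). Cumulative: 65
Frame 7: OPEN (9+0=9). Cumulative: 74
Frame 8: SPARE (3+7=10). 10 + next roll (7) = 17. Cumulative: 91
Frame 9: SPARE (7+3=10). 10 + next roll (3) = 13. Cumulative: 104
Frame 10: OPEN. Sum of all frame-10 rolls (3+3) = 6. Cumulative: 110

Answer: 110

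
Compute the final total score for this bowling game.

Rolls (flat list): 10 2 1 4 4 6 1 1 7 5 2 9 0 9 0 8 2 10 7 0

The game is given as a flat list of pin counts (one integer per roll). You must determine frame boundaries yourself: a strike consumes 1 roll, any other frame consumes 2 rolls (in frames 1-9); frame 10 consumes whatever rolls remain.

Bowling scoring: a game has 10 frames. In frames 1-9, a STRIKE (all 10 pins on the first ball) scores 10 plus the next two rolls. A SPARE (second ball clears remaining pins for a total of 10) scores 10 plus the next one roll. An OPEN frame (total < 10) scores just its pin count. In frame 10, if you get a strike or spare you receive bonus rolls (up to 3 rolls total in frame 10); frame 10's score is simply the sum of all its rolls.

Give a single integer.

Answer: 101

Derivation:
Frame 1: STRIKE. 10 + next two rolls (2+1) = 13. Cumulative: 13
Frame 2: OPEN (2+1=3). Cumulative: 16
Frame 3: OPEN (4+4=8). Cumulative: 24
Frame 4: OPEN (6+1=7). Cumulative: 31
Frame 5: OPEN (1+7=8). Cumulative: 39
Frame 6: OPEN (5+2=7). Cumulative: 46
Frame 7: OPEN (9+0=9). Cumulative: 55
Frame 8: OPEN (9+0=9). Cumulative: 64
Frame 9: SPARE (8+2=10). 10 + next roll (10) = 20. Cumulative: 84
Frame 10: STRIKE. Sum of all frame-10 rolls (10+7+0) = 17. Cumulative: 101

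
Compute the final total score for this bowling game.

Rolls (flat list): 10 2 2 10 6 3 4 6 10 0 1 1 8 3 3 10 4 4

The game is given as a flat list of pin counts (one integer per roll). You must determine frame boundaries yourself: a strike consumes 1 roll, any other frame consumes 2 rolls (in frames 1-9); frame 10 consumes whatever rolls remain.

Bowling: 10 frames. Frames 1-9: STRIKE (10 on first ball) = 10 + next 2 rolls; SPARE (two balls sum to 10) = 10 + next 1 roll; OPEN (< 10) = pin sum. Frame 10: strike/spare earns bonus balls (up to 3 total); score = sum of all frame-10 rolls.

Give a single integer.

Frame 1: STRIKE. 10 + next two rolls (2+2) = 14. Cumulative: 14
Frame 2: OPEN (2+2=4). Cumulative: 18
Frame 3: STRIKE. 10 + next two rolls (6+3) = 19. Cumulative: 37
Frame 4: OPEN (6+3=9). Cumulative: 46
Frame 5: SPARE (4+6=10). 10 + next roll (10) = 20. Cumulative: 66
Frame 6: STRIKE. 10 + next two rolls (0+1) = 11. Cumulative: 77
Frame 7: OPEN (0+1=1). Cumulative: 78
Frame 8: OPEN (1+8=9). Cumulative: 87
Frame 9: OPEN (3+3=6). Cumulative: 93
Frame 10: STRIKE. Sum of all frame-10 rolls (10+4+4) = 18. Cumulative: 111

Answer: 111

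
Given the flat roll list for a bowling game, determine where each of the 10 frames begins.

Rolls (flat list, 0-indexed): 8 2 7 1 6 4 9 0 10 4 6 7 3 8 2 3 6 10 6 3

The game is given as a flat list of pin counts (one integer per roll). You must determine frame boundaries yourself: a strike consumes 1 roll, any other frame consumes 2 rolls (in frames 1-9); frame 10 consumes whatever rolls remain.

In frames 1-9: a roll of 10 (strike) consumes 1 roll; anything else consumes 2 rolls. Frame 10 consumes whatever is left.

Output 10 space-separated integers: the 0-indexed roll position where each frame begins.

Answer: 0 2 4 6 8 9 11 13 15 17

Derivation:
Frame 1 starts at roll index 0: rolls=8,2 (sum=10), consumes 2 rolls
Frame 2 starts at roll index 2: rolls=7,1 (sum=8), consumes 2 rolls
Frame 3 starts at roll index 4: rolls=6,4 (sum=10), consumes 2 rolls
Frame 4 starts at roll index 6: rolls=9,0 (sum=9), consumes 2 rolls
Frame 5 starts at roll index 8: roll=10 (strike), consumes 1 roll
Frame 6 starts at roll index 9: rolls=4,6 (sum=10), consumes 2 rolls
Frame 7 starts at roll index 11: rolls=7,3 (sum=10), consumes 2 rolls
Frame 8 starts at roll index 13: rolls=8,2 (sum=10), consumes 2 rolls
Frame 9 starts at roll index 15: rolls=3,6 (sum=9), consumes 2 rolls
Frame 10 starts at roll index 17: 3 remaining rolls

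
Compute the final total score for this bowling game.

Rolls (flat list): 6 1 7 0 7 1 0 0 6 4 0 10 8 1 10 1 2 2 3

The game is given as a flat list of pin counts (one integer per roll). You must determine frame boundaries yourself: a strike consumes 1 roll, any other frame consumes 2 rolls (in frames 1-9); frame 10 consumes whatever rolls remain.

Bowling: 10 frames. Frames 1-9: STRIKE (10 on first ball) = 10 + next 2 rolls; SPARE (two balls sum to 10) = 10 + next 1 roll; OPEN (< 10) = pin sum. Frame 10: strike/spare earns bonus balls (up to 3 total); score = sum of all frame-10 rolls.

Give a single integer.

Answer: 80

Derivation:
Frame 1: OPEN (6+1=7). Cumulative: 7
Frame 2: OPEN (7+0=7). Cumulative: 14
Frame 3: OPEN (7+1=8). Cumulative: 22
Frame 4: OPEN (0+0=0). Cumulative: 22
Frame 5: SPARE (6+4=10). 10 + next roll (0) = 10. Cumulative: 32
Frame 6: SPARE (0+10=10). 10 + next roll (8) = 18. Cumulative: 50
Frame 7: OPEN (8+1=9). Cumulative: 59
Frame 8: STRIKE. 10 + next two rolls (1+2) = 13. Cumulative: 72
Frame 9: OPEN (1+2=3). Cumulative: 75
Frame 10: OPEN. Sum of all frame-10 rolls (2+3) = 5. Cumulative: 80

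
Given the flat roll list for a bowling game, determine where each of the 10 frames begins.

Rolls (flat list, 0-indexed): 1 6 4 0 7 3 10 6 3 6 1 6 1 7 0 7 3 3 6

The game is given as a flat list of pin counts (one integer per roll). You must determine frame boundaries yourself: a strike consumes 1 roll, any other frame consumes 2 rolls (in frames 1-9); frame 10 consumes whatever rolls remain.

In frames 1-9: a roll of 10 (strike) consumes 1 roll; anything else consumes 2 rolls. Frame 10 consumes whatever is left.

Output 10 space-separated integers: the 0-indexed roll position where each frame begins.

Frame 1 starts at roll index 0: rolls=1,6 (sum=7), consumes 2 rolls
Frame 2 starts at roll index 2: rolls=4,0 (sum=4), consumes 2 rolls
Frame 3 starts at roll index 4: rolls=7,3 (sum=10), consumes 2 rolls
Frame 4 starts at roll index 6: roll=10 (strike), consumes 1 roll
Frame 5 starts at roll index 7: rolls=6,3 (sum=9), consumes 2 rolls
Frame 6 starts at roll index 9: rolls=6,1 (sum=7), consumes 2 rolls
Frame 7 starts at roll index 11: rolls=6,1 (sum=7), consumes 2 rolls
Frame 8 starts at roll index 13: rolls=7,0 (sum=7), consumes 2 rolls
Frame 9 starts at roll index 15: rolls=7,3 (sum=10), consumes 2 rolls
Frame 10 starts at roll index 17: 2 remaining rolls

Answer: 0 2 4 6 7 9 11 13 15 17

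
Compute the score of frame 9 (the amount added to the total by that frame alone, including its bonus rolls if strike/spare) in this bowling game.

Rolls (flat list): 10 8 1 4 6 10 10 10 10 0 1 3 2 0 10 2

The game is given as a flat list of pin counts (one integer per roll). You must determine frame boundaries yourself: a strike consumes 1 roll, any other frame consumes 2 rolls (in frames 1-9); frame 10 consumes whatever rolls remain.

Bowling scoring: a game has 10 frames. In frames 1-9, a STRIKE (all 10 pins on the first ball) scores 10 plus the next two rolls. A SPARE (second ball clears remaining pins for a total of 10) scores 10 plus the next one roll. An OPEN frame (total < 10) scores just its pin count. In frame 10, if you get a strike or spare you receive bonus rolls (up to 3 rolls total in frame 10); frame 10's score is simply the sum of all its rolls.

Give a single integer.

Frame 1: STRIKE. 10 + next two rolls (8+1) = 19. Cumulative: 19
Frame 2: OPEN (8+1=9). Cumulative: 28
Frame 3: SPARE (4+6=10). 10 + next roll (10) = 20. Cumulative: 48
Frame 4: STRIKE. 10 + next two rolls (10+10) = 30. Cumulative: 78
Frame 5: STRIKE. 10 + next two rolls (10+10) = 30. Cumulative: 108
Frame 6: STRIKE. 10 + next two rolls (10+0) = 20. Cumulative: 128
Frame 7: STRIKE. 10 + next two rolls (0+1) = 11. Cumulative: 139
Frame 8: OPEN (0+1=1). Cumulative: 140
Frame 9: OPEN (3+2=5). Cumulative: 145
Frame 10: SPARE. Sum of all frame-10 rolls (0+10+2) = 12. Cumulative: 157

Answer: 5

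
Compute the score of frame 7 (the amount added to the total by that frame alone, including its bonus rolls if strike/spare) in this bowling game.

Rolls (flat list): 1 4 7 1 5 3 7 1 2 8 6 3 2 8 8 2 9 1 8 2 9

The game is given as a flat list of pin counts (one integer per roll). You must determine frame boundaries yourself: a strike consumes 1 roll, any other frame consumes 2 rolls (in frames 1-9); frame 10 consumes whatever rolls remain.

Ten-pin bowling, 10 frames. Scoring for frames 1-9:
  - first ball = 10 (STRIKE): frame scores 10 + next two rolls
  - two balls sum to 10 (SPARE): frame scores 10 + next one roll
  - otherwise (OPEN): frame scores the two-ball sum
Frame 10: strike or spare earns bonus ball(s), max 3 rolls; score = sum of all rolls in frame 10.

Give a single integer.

Answer: 18

Derivation:
Frame 1: OPEN (1+4=5). Cumulative: 5
Frame 2: OPEN (7+1=8). Cumulative: 13
Frame 3: OPEN (5+3=8). Cumulative: 21
Frame 4: OPEN (7+1=8). Cumulative: 29
Frame 5: SPARE (2+8=10). 10 + next roll (6) = 16. Cumulative: 45
Frame 6: OPEN (6+3=9). Cumulative: 54
Frame 7: SPARE (2+8=10). 10 + next roll (8) = 18. Cumulative: 72
Frame 8: SPARE (8+2=10). 10 + next roll (9) = 19. Cumulative: 91
Frame 9: SPARE (9+1=10). 10 + next roll (8) = 18. Cumulative: 109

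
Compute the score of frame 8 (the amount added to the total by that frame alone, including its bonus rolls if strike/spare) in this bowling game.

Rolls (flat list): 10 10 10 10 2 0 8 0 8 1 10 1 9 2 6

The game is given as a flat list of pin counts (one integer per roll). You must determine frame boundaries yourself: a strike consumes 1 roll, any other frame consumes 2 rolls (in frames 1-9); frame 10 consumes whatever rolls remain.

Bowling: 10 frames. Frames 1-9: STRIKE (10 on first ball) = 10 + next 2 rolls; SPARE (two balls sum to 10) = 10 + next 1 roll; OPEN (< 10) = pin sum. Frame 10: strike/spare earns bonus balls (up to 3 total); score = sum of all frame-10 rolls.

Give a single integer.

Answer: 20

Derivation:
Frame 1: STRIKE. 10 + next two rolls (10+10) = 30. Cumulative: 30
Frame 2: STRIKE. 10 + next two rolls (10+10) = 30. Cumulative: 60
Frame 3: STRIKE. 10 + next two rolls (10+2) = 22. Cumulative: 82
Frame 4: STRIKE. 10 + next two rolls (2+0) = 12. Cumulative: 94
Frame 5: OPEN (2+0=2). Cumulative: 96
Frame 6: OPEN (8+0=8). Cumulative: 104
Frame 7: OPEN (8+1=9). Cumulative: 113
Frame 8: STRIKE. 10 + next two rolls (1+9) = 20. Cumulative: 133
Frame 9: SPARE (1+9=10). 10 + next roll (2) = 12. Cumulative: 145
Frame 10: OPEN. Sum of all frame-10 rolls (2+6) = 8. Cumulative: 153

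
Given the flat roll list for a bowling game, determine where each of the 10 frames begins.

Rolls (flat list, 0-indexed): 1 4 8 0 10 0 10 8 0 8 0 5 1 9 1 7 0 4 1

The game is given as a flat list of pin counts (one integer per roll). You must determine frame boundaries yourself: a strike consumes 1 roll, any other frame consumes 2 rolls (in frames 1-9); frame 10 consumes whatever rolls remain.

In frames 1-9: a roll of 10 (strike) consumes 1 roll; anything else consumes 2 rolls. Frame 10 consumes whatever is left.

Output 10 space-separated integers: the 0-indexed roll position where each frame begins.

Frame 1 starts at roll index 0: rolls=1,4 (sum=5), consumes 2 rolls
Frame 2 starts at roll index 2: rolls=8,0 (sum=8), consumes 2 rolls
Frame 3 starts at roll index 4: roll=10 (strike), consumes 1 roll
Frame 4 starts at roll index 5: rolls=0,10 (sum=10), consumes 2 rolls
Frame 5 starts at roll index 7: rolls=8,0 (sum=8), consumes 2 rolls
Frame 6 starts at roll index 9: rolls=8,0 (sum=8), consumes 2 rolls
Frame 7 starts at roll index 11: rolls=5,1 (sum=6), consumes 2 rolls
Frame 8 starts at roll index 13: rolls=9,1 (sum=10), consumes 2 rolls
Frame 9 starts at roll index 15: rolls=7,0 (sum=7), consumes 2 rolls
Frame 10 starts at roll index 17: 2 remaining rolls

Answer: 0 2 4 5 7 9 11 13 15 17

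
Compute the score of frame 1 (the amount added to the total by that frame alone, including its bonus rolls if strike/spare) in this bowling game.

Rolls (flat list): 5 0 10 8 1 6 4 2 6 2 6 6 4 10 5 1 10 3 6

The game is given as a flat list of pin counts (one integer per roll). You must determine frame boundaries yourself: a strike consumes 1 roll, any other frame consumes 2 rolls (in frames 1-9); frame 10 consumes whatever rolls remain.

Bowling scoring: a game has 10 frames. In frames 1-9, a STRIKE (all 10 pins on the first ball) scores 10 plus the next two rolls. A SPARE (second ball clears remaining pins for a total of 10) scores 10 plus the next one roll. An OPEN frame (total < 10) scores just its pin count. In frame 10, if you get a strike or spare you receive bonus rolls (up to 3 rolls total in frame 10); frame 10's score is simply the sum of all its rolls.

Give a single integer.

Frame 1: OPEN (5+0=5). Cumulative: 5
Frame 2: STRIKE. 10 + next two rolls (8+1) = 19. Cumulative: 24
Frame 3: OPEN (8+1=9). Cumulative: 33

Answer: 5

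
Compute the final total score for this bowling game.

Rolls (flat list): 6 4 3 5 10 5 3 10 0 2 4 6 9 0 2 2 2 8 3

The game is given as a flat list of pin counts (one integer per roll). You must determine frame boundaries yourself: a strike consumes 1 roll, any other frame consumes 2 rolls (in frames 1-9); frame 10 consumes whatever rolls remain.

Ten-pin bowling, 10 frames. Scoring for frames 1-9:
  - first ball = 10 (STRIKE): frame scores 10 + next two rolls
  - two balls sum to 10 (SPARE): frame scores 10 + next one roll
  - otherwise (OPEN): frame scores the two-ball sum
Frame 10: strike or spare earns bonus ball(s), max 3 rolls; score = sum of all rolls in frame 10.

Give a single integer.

Frame 1: SPARE (6+4=10). 10 + next roll (3) = 13. Cumulative: 13
Frame 2: OPEN (3+5=8). Cumulative: 21
Frame 3: STRIKE. 10 + next two rolls (5+3) = 18. Cumulative: 39
Frame 4: OPEN (5+3=8). Cumulative: 47
Frame 5: STRIKE. 10 + next two rolls (0+2) = 12. Cumulative: 59
Frame 6: OPEN (0+2=2). Cumulative: 61
Frame 7: SPARE (4+6=10). 10 + next roll (9) = 19. Cumulative: 80
Frame 8: OPEN (9+0=9). Cumulative: 89
Frame 9: OPEN (2+2=4). Cumulative: 93
Frame 10: SPARE. Sum of all frame-10 rolls (2+8+3) = 13. Cumulative: 106

Answer: 106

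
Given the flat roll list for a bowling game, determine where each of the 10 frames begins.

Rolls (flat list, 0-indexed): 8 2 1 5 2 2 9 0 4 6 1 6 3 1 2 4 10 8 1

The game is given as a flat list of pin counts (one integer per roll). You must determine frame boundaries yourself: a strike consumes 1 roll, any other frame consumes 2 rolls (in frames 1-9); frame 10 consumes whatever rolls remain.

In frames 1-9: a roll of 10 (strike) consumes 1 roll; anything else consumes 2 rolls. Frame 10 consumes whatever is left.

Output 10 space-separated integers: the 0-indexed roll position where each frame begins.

Answer: 0 2 4 6 8 10 12 14 16 17

Derivation:
Frame 1 starts at roll index 0: rolls=8,2 (sum=10), consumes 2 rolls
Frame 2 starts at roll index 2: rolls=1,5 (sum=6), consumes 2 rolls
Frame 3 starts at roll index 4: rolls=2,2 (sum=4), consumes 2 rolls
Frame 4 starts at roll index 6: rolls=9,0 (sum=9), consumes 2 rolls
Frame 5 starts at roll index 8: rolls=4,6 (sum=10), consumes 2 rolls
Frame 6 starts at roll index 10: rolls=1,6 (sum=7), consumes 2 rolls
Frame 7 starts at roll index 12: rolls=3,1 (sum=4), consumes 2 rolls
Frame 8 starts at roll index 14: rolls=2,4 (sum=6), consumes 2 rolls
Frame 9 starts at roll index 16: roll=10 (strike), consumes 1 roll
Frame 10 starts at roll index 17: 2 remaining rolls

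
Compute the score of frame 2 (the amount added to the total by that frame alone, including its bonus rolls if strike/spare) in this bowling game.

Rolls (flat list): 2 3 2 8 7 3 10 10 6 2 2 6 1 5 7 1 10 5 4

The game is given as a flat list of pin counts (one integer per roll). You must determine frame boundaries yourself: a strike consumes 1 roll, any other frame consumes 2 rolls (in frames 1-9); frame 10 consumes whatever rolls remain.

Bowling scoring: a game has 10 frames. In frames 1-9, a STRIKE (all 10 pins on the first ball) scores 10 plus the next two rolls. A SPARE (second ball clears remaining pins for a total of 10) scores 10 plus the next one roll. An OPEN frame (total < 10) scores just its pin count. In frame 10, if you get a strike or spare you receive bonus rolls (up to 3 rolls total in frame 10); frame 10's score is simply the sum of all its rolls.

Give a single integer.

Answer: 17

Derivation:
Frame 1: OPEN (2+3=5). Cumulative: 5
Frame 2: SPARE (2+8=10). 10 + next roll (7) = 17. Cumulative: 22
Frame 3: SPARE (7+3=10). 10 + next roll (10) = 20. Cumulative: 42
Frame 4: STRIKE. 10 + next two rolls (10+6) = 26. Cumulative: 68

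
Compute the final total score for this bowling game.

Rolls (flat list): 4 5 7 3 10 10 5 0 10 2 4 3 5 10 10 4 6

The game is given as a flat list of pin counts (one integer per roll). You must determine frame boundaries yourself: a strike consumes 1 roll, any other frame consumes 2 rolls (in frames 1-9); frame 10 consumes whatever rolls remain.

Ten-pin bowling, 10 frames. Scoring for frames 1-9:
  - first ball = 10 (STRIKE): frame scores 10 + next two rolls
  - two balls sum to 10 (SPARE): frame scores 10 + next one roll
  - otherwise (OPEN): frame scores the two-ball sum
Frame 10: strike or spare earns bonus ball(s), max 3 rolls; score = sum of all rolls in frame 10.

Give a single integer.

Frame 1: OPEN (4+5=9). Cumulative: 9
Frame 2: SPARE (7+3=10). 10 + next roll (10) = 20. Cumulative: 29
Frame 3: STRIKE. 10 + next two rolls (10+5) = 25. Cumulative: 54
Frame 4: STRIKE. 10 + next two rolls (5+0) = 15. Cumulative: 69
Frame 5: OPEN (5+0=5). Cumulative: 74
Frame 6: STRIKE. 10 + next two rolls (2+4) = 16. Cumulative: 90
Frame 7: OPEN (2+4=6). Cumulative: 96
Frame 8: OPEN (3+5=8). Cumulative: 104
Frame 9: STRIKE. 10 + next two rolls (10+4) = 24. Cumulative: 128
Frame 10: STRIKE. Sum of all frame-10 rolls (10+4+6) = 20. Cumulative: 148

Answer: 148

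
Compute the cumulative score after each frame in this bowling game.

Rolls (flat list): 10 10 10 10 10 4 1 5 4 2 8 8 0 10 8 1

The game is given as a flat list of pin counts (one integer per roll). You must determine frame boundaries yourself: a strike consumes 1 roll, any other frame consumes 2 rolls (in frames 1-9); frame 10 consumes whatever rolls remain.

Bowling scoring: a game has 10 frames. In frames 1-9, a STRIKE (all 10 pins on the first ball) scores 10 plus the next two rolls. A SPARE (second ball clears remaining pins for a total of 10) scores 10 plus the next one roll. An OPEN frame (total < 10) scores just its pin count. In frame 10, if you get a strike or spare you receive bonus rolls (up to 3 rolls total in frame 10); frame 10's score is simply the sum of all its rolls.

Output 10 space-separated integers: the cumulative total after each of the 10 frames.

Answer: 30 60 90 114 129 134 143 161 169 188

Derivation:
Frame 1: STRIKE. 10 + next two rolls (10+10) = 30. Cumulative: 30
Frame 2: STRIKE. 10 + next two rolls (10+10) = 30. Cumulative: 60
Frame 3: STRIKE. 10 + next two rolls (10+10) = 30. Cumulative: 90
Frame 4: STRIKE. 10 + next two rolls (10+4) = 24. Cumulative: 114
Frame 5: STRIKE. 10 + next two rolls (4+1) = 15. Cumulative: 129
Frame 6: OPEN (4+1=5). Cumulative: 134
Frame 7: OPEN (5+4=9). Cumulative: 143
Frame 8: SPARE (2+8=10). 10 + next roll (8) = 18. Cumulative: 161
Frame 9: OPEN (8+0=8). Cumulative: 169
Frame 10: STRIKE. Sum of all frame-10 rolls (10+8+1) = 19. Cumulative: 188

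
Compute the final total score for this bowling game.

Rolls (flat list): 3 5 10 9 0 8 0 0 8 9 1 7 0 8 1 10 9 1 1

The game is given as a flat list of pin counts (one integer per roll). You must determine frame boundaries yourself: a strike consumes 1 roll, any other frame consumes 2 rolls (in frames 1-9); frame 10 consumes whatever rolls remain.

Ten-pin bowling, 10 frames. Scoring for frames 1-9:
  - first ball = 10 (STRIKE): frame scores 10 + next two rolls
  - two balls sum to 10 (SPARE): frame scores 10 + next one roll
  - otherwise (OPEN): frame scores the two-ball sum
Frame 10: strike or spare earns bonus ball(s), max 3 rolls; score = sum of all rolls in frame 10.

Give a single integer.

Answer: 116

Derivation:
Frame 1: OPEN (3+5=8). Cumulative: 8
Frame 2: STRIKE. 10 + next two rolls (9+0) = 19. Cumulative: 27
Frame 3: OPEN (9+0=9). Cumulative: 36
Frame 4: OPEN (8+0=8). Cumulative: 44
Frame 5: OPEN (0+8=8). Cumulative: 52
Frame 6: SPARE (9+1=10). 10 + next roll (7) = 17. Cumulative: 69
Frame 7: OPEN (7+0=7). Cumulative: 76
Frame 8: OPEN (8+1=9). Cumulative: 85
Frame 9: STRIKE. 10 + next two rolls (9+1) = 20. Cumulative: 105
Frame 10: SPARE. Sum of all frame-10 rolls (9+1+1) = 11. Cumulative: 116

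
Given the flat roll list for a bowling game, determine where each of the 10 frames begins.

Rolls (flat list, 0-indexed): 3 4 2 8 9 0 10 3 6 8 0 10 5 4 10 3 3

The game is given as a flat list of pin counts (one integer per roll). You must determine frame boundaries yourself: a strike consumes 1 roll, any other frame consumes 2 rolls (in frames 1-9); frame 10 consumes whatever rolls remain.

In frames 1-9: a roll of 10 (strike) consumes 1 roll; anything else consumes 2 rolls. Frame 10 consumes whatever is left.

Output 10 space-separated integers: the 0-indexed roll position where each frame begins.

Answer: 0 2 4 6 7 9 11 12 14 15

Derivation:
Frame 1 starts at roll index 0: rolls=3,4 (sum=7), consumes 2 rolls
Frame 2 starts at roll index 2: rolls=2,8 (sum=10), consumes 2 rolls
Frame 3 starts at roll index 4: rolls=9,0 (sum=9), consumes 2 rolls
Frame 4 starts at roll index 6: roll=10 (strike), consumes 1 roll
Frame 5 starts at roll index 7: rolls=3,6 (sum=9), consumes 2 rolls
Frame 6 starts at roll index 9: rolls=8,0 (sum=8), consumes 2 rolls
Frame 7 starts at roll index 11: roll=10 (strike), consumes 1 roll
Frame 8 starts at roll index 12: rolls=5,4 (sum=9), consumes 2 rolls
Frame 9 starts at roll index 14: roll=10 (strike), consumes 1 roll
Frame 10 starts at roll index 15: 2 remaining rolls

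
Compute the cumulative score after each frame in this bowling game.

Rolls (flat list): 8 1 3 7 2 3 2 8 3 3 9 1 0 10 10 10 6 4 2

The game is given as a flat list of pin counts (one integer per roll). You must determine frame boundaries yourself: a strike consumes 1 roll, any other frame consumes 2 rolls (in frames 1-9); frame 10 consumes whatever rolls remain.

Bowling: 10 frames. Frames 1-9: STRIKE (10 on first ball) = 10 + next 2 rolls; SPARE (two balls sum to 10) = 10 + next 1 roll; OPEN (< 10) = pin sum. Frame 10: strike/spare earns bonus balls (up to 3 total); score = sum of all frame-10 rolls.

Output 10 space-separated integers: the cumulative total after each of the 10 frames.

Answer: 9 21 26 39 45 55 75 101 121 133

Derivation:
Frame 1: OPEN (8+1=9). Cumulative: 9
Frame 2: SPARE (3+7=10). 10 + next roll (2) = 12. Cumulative: 21
Frame 3: OPEN (2+3=5). Cumulative: 26
Frame 4: SPARE (2+8=10). 10 + next roll (3) = 13. Cumulative: 39
Frame 5: OPEN (3+3=6). Cumulative: 45
Frame 6: SPARE (9+1=10). 10 + next roll (0) = 10. Cumulative: 55
Frame 7: SPARE (0+10=10). 10 + next roll (10) = 20. Cumulative: 75
Frame 8: STRIKE. 10 + next two rolls (10+6) = 26. Cumulative: 101
Frame 9: STRIKE. 10 + next two rolls (6+4) = 20. Cumulative: 121
Frame 10: SPARE. Sum of all frame-10 rolls (6+4+2) = 12. Cumulative: 133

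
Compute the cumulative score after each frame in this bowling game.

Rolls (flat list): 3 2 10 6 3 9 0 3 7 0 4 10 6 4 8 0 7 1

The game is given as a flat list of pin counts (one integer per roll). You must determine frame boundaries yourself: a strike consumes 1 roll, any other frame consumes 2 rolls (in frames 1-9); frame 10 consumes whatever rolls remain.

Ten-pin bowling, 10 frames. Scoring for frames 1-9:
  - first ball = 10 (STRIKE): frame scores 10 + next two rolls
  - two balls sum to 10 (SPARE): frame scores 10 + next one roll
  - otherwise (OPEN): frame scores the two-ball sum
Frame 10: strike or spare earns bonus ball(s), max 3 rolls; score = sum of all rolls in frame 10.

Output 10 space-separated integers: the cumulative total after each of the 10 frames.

Answer: 5 24 33 42 52 56 76 94 102 110

Derivation:
Frame 1: OPEN (3+2=5). Cumulative: 5
Frame 2: STRIKE. 10 + next two rolls (6+3) = 19. Cumulative: 24
Frame 3: OPEN (6+3=9). Cumulative: 33
Frame 4: OPEN (9+0=9). Cumulative: 42
Frame 5: SPARE (3+7=10). 10 + next roll (0) = 10. Cumulative: 52
Frame 6: OPEN (0+4=4). Cumulative: 56
Frame 7: STRIKE. 10 + next two rolls (6+4) = 20. Cumulative: 76
Frame 8: SPARE (6+4=10). 10 + next roll (8) = 18. Cumulative: 94
Frame 9: OPEN (8+0=8). Cumulative: 102
Frame 10: OPEN. Sum of all frame-10 rolls (7+1) = 8. Cumulative: 110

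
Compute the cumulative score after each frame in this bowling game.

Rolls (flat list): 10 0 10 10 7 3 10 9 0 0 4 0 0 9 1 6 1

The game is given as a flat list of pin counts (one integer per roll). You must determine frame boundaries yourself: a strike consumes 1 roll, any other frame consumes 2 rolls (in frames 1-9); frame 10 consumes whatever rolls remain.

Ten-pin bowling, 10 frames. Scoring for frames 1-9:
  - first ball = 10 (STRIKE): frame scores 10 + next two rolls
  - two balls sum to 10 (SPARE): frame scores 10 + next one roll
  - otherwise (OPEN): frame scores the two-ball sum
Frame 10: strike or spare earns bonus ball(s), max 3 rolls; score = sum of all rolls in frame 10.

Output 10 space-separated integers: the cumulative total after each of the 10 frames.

Answer: 20 40 60 80 99 108 112 112 128 135

Derivation:
Frame 1: STRIKE. 10 + next two rolls (0+10) = 20. Cumulative: 20
Frame 2: SPARE (0+10=10). 10 + next roll (10) = 20. Cumulative: 40
Frame 3: STRIKE. 10 + next two rolls (7+3) = 20. Cumulative: 60
Frame 4: SPARE (7+3=10). 10 + next roll (10) = 20. Cumulative: 80
Frame 5: STRIKE. 10 + next two rolls (9+0) = 19. Cumulative: 99
Frame 6: OPEN (9+0=9). Cumulative: 108
Frame 7: OPEN (0+4=4). Cumulative: 112
Frame 8: OPEN (0+0=0). Cumulative: 112
Frame 9: SPARE (9+1=10). 10 + next roll (6) = 16. Cumulative: 128
Frame 10: OPEN. Sum of all frame-10 rolls (6+1) = 7. Cumulative: 135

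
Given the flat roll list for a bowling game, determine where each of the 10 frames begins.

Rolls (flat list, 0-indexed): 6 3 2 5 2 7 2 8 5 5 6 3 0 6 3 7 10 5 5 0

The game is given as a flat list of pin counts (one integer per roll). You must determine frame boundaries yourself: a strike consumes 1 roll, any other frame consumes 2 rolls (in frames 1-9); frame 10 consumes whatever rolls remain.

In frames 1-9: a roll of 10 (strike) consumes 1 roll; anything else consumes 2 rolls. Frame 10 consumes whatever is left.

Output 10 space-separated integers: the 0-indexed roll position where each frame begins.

Answer: 0 2 4 6 8 10 12 14 16 17

Derivation:
Frame 1 starts at roll index 0: rolls=6,3 (sum=9), consumes 2 rolls
Frame 2 starts at roll index 2: rolls=2,5 (sum=7), consumes 2 rolls
Frame 3 starts at roll index 4: rolls=2,7 (sum=9), consumes 2 rolls
Frame 4 starts at roll index 6: rolls=2,8 (sum=10), consumes 2 rolls
Frame 5 starts at roll index 8: rolls=5,5 (sum=10), consumes 2 rolls
Frame 6 starts at roll index 10: rolls=6,3 (sum=9), consumes 2 rolls
Frame 7 starts at roll index 12: rolls=0,6 (sum=6), consumes 2 rolls
Frame 8 starts at roll index 14: rolls=3,7 (sum=10), consumes 2 rolls
Frame 9 starts at roll index 16: roll=10 (strike), consumes 1 roll
Frame 10 starts at roll index 17: 3 remaining rolls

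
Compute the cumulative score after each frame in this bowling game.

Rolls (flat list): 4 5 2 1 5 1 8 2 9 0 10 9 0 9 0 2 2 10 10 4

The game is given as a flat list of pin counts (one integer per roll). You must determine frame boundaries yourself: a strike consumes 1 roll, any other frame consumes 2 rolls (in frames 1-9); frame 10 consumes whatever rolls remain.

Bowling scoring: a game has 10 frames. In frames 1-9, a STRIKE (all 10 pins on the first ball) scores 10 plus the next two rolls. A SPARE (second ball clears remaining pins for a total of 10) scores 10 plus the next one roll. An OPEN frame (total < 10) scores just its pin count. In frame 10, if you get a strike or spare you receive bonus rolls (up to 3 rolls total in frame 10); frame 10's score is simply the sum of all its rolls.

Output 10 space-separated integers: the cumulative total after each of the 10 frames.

Answer: 9 12 18 37 46 65 74 83 87 111

Derivation:
Frame 1: OPEN (4+5=9). Cumulative: 9
Frame 2: OPEN (2+1=3). Cumulative: 12
Frame 3: OPEN (5+1=6). Cumulative: 18
Frame 4: SPARE (8+2=10). 10 + next roll (9) = 19. Cumulative: 37
Frame 5: OPEN (9+0=9). Cumulative: 46
Frame 6: STRIKE. 10 + next two rolls (9+0) = 19. Cumulative: 65
Frame 7: OPEN (9+0=9). Cumulative: 74
Frame 8: OPEN (9+0=9). Cumulative: 83
Frame 9: OPEN (2+2=4). Cumulative: 87
Frame 10: STRIKE. Sum of all frame-10 rolls (10+10+4) = 24. Cumulative: 111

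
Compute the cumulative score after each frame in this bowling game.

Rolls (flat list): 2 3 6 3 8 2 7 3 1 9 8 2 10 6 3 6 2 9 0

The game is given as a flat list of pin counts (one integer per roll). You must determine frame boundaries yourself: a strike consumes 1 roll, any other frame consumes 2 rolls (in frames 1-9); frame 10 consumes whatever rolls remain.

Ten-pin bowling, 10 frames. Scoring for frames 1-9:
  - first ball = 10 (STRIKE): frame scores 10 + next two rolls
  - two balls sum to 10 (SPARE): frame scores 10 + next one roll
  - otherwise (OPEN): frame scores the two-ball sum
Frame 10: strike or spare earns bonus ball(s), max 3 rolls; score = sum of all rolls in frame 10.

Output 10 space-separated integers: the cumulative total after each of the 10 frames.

Answer: 5 14 31 42 60 80 99 108 116 125

Derivation:
Frame 1: OPEN (2+3=5). Cumulative: 5
Frame 2: OPEN (6+3=9). Cumulative: 14
Frame 3: SPARE (8+2=10). 10 + next roll (7) = 17. Cumulative: 31
Frame 4: SPARE (7+3=10). 10 + next roll (1) = 11. Cumulative: 42
Frame 5: SPARE (1+9=10). 10 + next roll (8) = 18. Cumulative: 60
Frame 6: SPARE (8+2=10). 10 + next roll (10) = 20. Cumulative: 80
Frame 7: STRIKE. 10 + next two rolls (6+3) = 19. Cumulative: 99
Frame 8: OPEN (6+3=9). Cumulative: 108
Frame 9: OPEN (6+2=8). Cumulative: 116
Frame 10: OPEN. Sum of all frame-10 rolls (9+0) = 9. Cumulative: 125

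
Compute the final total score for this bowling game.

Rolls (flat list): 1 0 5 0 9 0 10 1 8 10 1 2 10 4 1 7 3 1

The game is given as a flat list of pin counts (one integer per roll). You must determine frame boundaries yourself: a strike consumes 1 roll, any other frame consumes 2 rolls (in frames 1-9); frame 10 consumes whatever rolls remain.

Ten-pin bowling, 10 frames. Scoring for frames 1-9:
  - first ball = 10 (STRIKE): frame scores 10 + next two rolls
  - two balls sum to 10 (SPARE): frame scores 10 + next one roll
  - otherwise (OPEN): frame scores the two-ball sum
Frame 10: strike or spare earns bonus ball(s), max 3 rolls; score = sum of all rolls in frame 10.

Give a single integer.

Frame 1: OPEN (1+0=1). Cumulative: 1
Frame 2: OPEN (5+0=5). Cumulative: 6
Frame 3: OPEN (9+0=9). Cumulative: 15
Frame 4: STRIKE. 10 + next two rolls (1+8) = 19. Cumulative: 34
Frame 5: OPEN (1+8=9). Cumulative: 43
Frame 6: STRIKE. 10 + next two rolls (1+2) = 13. Cumulative: 56
Frame 7: OPEN (1+2=3). Cumulative: 59
Frame 8: STRIKE. 10 + next two rolls (4+1) = 15. Cumulative: 74
Frame 9: OPEN (4+1=5). Cumulative: 79
Frame 10: SPARE. Sum of all frame-10 rolls (7+3+1) = 11. Cumulative: 90

Answer: 90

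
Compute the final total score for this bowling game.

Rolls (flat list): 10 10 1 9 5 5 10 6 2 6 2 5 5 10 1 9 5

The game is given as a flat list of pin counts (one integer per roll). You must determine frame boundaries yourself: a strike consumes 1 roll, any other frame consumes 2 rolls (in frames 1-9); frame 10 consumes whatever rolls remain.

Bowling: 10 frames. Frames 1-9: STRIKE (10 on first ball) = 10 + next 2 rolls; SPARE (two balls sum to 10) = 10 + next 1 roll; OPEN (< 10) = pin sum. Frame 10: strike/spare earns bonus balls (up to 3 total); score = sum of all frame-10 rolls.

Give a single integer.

Frame 1: STRIKE. 10 + next two rolls (10+1) = 21. Cumulative: 21
Frame 2: STRIKE. 10 + next two rolls (1+9) = 20. Cumulative: 41
Frame 3: SPARE (1+9=10). 10 + next roll (5) = 15. Cumulative: 56
Frame 4: SPARE (5+5=10). 10 + next roll (10) = 20. Cumulative: 76
Frame 5: STRIKE. 10 + next two rolls (6+2) = 18. Cumulative: 94
Frame 6: OPEN (6+2=8). Cumulative: 102
Frame 7: OPEN (6+2=8). Cumulative: 110
Frame 8: SPARE (5+5=10). 10 + next roll (10) = 20. Cumulative: 130
Frame 9: STRIKE. 10 + next two rolls (1+9) = 20. Cumulative: 150
Frame 10: SPARE. Sum of all frame-10 rolls (1+9+5) = 15. Cumulative: 165

Answer: 165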